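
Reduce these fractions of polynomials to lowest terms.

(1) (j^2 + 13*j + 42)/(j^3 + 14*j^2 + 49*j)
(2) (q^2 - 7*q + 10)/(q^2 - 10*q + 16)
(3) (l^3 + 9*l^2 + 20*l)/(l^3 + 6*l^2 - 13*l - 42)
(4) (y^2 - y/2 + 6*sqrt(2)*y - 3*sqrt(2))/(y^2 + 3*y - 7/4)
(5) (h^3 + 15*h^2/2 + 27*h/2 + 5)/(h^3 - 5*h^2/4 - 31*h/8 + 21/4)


(1) = (j + 6)/(j^2 + 7*j)
(2) = (q - 5)/(q - 8)
(3) = (l^3 + 9*l^2 + 20*l)/(l^3 + 6*l^2 - 13*l - 42)
(4) = (8*y + 48*sqrt(2))/(8*y + 28)
(5) = (8*h^2 + 44*h + 20)/(8*h^2 - 26*h + 21)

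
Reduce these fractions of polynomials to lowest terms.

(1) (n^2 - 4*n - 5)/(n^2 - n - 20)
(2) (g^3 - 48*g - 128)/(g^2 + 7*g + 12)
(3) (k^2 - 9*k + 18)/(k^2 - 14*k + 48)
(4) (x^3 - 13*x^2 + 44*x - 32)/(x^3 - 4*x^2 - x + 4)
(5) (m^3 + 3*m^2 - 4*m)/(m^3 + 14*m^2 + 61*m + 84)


(1) = (n + 1)/(n + 4)
(2) = (g^2 - 4*g - 32)/(g + 3)
(3) = (k - 3)/(k - 8)
(4) = (x - 8)/(x + 1)
(5) = (m^2 - m)/(m^2 + 10*m + 21)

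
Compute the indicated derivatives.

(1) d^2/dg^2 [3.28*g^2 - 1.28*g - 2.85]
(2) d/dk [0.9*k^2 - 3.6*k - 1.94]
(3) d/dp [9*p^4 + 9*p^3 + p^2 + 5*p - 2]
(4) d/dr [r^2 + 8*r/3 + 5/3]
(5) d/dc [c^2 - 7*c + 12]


(1) = 6.56000000000000
(2) = 1.8*k - 3.6
(3) = 36*p^3 + 27*p^2 + 2*p + 5
(4) = 2*r + 8/3
(5) = 2*c - 7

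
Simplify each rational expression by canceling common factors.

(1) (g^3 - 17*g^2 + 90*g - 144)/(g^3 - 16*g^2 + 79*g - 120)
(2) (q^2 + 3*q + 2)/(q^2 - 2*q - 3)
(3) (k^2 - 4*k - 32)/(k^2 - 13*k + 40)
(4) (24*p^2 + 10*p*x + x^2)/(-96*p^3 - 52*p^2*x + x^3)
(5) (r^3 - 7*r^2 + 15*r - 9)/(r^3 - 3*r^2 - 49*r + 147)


(1) = (g - 6)/(g - 5)
(2) = (q + 2)/(q - 3)
(3) = (k + 4)/(k - 5)
(4) = (4*p + x)/(-16*p^2 - 6*p*x + x^2)
(5) = (r^2 - 4*r + 3)/(r^2 - 49)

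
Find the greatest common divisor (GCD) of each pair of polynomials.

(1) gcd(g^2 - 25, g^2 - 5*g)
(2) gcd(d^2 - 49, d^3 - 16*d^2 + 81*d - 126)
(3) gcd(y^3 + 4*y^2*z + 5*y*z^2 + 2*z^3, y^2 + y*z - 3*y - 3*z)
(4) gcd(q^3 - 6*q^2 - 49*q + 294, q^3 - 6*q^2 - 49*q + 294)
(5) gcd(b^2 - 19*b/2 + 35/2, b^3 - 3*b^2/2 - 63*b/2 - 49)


(1) = g - 5
(2) = d - 7
(3) = y + z
(4) = gcd((q - 7)*(q - 6)*(q + 7), (q - 7)*(q - 6)*(q + 7)) = q^3 - 6*q^2 - 49*q + 294
(5) = gcd((b - 7)*(b - 5/2), (b - 7)*(b + 2)*(b + 7/2)) = b - 7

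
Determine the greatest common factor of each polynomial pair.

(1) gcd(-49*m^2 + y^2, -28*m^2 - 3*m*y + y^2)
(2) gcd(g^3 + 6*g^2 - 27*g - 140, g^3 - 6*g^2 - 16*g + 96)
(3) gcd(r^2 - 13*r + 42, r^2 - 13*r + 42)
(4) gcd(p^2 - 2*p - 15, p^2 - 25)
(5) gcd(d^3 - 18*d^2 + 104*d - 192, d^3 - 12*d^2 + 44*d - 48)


(1) = -7*m + y
(2) = gcd((g - 5)*(g + 4)*(g + 7), (g - 6)*(g - 4)*(g + 4)) = g + 4
(3) = gcd((r - 7)*(r - 6), (r - 7)*(r - 6)) = r^2 - 13*r + 42
(4) = gcd((p - 5)*(p + 3), (p - 5)*(p + 5)) = p - 5
(5) = gcd((d - 8)*(d - 6)*(d - 4), (d - 6)*(d - 4)*(d - 2)) = d^2 - 10*d + 24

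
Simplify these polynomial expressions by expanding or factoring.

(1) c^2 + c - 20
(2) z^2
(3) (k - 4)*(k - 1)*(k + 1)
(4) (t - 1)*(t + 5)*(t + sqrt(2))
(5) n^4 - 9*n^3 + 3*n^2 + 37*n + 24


(1) = (c - 4)*(c + 5)
(2) = z^2
(3) = k^3 - 4*k^2 - k + 4
(4) = t^3 + sqrt(2)*t^2 + 4*t^2 - 5*t + 4*sqrt(2)*t - 5*sqrt(2)
(5) = (n - 8)*(n - 3)*(n + 1)^2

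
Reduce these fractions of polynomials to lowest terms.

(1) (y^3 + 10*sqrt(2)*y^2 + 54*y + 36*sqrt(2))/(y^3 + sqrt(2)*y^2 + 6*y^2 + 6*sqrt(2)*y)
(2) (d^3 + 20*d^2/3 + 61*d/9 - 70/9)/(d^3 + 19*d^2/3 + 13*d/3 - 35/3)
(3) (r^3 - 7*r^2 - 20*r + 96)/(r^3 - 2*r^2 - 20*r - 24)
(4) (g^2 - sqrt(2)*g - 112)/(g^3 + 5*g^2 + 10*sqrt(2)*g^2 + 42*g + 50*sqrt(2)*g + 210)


(1) = (y^2 + 9*sqrt(2)*y + 36)/(y^2 + 6*y)
(2) = (3*d - 2)/(3*d - 3)
(3) = (r^3 - 7*r^2 - 20*r + 96)/(r^3 - 2*r^2 - 20*r - 24)
(4) = (g - 8*sqrt(2))/(g^2 + g*(3*sqrt(2) + 5) + 15*sqrt(2))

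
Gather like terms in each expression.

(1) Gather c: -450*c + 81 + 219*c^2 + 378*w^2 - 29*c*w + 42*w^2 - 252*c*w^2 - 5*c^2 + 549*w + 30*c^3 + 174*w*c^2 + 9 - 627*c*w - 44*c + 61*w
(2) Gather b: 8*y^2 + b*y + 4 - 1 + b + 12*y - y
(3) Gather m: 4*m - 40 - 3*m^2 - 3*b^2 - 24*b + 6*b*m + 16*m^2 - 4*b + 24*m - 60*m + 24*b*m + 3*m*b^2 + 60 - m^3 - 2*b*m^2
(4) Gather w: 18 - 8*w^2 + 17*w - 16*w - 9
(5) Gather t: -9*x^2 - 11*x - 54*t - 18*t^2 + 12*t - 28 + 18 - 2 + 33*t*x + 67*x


(1) = 30*c^3 + c^2*(174*w + 214) + c*(-252*w^2 - 656*w - 494) + 420*w^2 + 610*w + 90
(2) = b*(y + 1) + 8*y^2 + 11*y + 3
(3) = -3*b^2 - 28*b - m^3 + m^2*(13 - 2*b) + m*(3*b^2 + 30*b - 32) + 20
(4) = -8*w^2 + w + 9
(5) = -18*t^2 + t*(33*x - 42) - 9*x^2 + 56*x - 12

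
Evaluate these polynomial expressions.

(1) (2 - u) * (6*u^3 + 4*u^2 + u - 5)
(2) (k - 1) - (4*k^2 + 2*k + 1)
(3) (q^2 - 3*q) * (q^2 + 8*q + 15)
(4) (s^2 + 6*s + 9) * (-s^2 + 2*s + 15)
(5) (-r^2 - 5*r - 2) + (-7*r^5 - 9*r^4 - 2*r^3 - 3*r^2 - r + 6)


(1) = -6*u^4 + 8*u^3 + 7*u^2 + 7*u - 10
(2) = -4*k^2 - k - 2
(3) = q^4 + 5*q^3 - 9*q^2 - 45*q
(4) = -s^4 - 4*s^3 + 18*s^2 + 108*s + 135
(5) = -7*r^5 - 9*r^4 - 2*r^3 - 4*r^2 - 6*r + 4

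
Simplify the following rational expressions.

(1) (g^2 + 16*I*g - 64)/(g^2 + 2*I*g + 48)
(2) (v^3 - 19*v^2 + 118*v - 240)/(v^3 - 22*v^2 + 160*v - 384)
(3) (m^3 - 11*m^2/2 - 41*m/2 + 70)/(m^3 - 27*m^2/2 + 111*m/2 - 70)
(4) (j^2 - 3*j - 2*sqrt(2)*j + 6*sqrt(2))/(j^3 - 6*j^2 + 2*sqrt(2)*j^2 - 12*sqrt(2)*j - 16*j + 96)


(1) = (g + 8*I)/(g - 6*I)
(2) = (v - 5)/(v - 8)
(3) = (m + 4)/(m - 4)
(4) = (j - 3)/(j^2 + j*(-6 + 4*sqrt(2)) - 24*sqrt(2))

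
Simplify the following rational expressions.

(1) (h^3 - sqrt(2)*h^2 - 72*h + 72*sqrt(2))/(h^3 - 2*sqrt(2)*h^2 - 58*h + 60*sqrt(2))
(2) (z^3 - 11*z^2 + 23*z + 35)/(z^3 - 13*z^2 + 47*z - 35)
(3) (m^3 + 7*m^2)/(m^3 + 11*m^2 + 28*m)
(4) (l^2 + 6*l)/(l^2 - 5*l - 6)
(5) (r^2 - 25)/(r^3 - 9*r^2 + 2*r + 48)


(1) = (h + 6*sqrt(2))/(h + 5*sqrt(2))
(2) = (z + 1)/(z - 1)
(3) = m/(m + 4)
(4) = (l^2 + 6*l)/(l^2 - 5*l - 6)
(5) = (r^2 - 25)/(r^3 - 9*r^2 + 2*r + 48)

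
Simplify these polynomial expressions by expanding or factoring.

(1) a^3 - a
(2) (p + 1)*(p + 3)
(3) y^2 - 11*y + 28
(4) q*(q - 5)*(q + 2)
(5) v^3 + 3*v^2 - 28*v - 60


(1) = a*(a - 1)*(a + 1)
(2) = p^2 + 4*p + 3
(3) = (y - 7)*(y - 4)
(4) = q^3 - 3*q^2 - 10*q
(5) = (v - 5)*(v + 2)*(v + 6)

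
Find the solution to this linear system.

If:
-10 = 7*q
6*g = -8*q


Then:
g = 40/21
q = -10/7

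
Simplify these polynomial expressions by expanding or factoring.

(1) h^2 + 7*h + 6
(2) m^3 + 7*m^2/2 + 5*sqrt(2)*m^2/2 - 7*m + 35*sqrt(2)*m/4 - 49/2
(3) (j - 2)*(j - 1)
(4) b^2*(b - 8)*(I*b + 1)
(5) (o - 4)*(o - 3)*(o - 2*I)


(1) = (h + 1)*(h + 6)
(2) = (m + 7/2)*(m - sqrt(2))*(m + 7*sqrt(2)/2)
(3) = j^2 - 3*j + 2
(4) = I*b^4 + b^3 - 8*I*b^3 - 8*b^2
(5) = o^3 - 7*o^2 - 2*I*o^2 + 12*o + 14*I*o - 24*I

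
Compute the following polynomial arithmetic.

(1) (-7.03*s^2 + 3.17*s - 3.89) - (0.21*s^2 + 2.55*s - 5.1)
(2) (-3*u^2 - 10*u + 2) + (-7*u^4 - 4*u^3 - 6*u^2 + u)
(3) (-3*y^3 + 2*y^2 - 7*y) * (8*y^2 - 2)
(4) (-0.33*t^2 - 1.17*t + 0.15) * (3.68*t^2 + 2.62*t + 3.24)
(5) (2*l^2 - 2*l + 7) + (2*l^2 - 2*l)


(1) = -7.24*s^2 + 0.62*s + 1.21
(2) = -7*u^4 - 4*u^3 - 9*u^2 - 9*u + 2
(3) = -24*y^5 + 16*y^4 - 50*y^3 - 4*y^2 + 14*y
(4) = -1.2144*t^4 - 5.1702*t^3 - 3.5826*t^2 - 3.3978*t + 0.486
(5) = 4*l^2 - 4*l + 7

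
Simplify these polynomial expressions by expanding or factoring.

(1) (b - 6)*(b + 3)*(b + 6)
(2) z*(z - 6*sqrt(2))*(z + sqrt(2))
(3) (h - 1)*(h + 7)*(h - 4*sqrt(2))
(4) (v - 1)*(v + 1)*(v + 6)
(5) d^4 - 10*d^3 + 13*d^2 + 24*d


(1) = b^3 + 3*b^2 - 36*b - 108
(2) = z^3 - 5*sqrt(2)*z^2 - 12*z
(3) = h^3 - 4*sqrt(2)*h^2 + 6*h^2 - 24*sqrt(2)*h - 7*h + 28*sqrt(2)
(4) = v^3 + 6*v^2 - v - 6
(5) = d*(d - 8)*(d - 3)*(d + 1)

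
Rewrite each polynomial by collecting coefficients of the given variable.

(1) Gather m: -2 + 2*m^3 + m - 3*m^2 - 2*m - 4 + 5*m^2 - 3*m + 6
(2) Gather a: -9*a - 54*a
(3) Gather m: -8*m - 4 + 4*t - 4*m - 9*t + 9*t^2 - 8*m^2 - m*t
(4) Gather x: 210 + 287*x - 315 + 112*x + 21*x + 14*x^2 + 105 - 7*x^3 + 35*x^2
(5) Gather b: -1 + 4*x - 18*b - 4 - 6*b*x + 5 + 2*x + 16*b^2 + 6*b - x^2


(1) = 2*m^3 + 2*m^2 - 4*m
(2) = -63*a
(3) = -8*m^2 + m*(-t - 12) + 9*t^2 - 5*t - 4
(4) = -7*x^3 + 49*x^2 + 420*x
(5) = 16*b^2 + b*(-6*x - 12) - x^2 + 6*x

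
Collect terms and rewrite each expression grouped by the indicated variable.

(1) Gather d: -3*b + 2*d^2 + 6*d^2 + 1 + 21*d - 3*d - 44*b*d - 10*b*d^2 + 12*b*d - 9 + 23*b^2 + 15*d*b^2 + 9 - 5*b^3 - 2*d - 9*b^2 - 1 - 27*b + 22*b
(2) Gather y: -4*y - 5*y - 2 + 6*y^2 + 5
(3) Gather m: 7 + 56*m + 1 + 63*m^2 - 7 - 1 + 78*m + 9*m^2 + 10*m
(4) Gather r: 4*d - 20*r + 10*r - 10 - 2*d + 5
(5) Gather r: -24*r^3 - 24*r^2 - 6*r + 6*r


(1) = -5*b^3 + 14*b^2 - 8*b + d^2*(8 - 10*b) + d*(15*b^2 - 32*b + 16)
(2) = 6*y^2 - 9*y + 3
(3) = 72*m^2 + 144*m
(4) = 2*d - 10*r - 5
(5) = -24*r^3 - 24*r^2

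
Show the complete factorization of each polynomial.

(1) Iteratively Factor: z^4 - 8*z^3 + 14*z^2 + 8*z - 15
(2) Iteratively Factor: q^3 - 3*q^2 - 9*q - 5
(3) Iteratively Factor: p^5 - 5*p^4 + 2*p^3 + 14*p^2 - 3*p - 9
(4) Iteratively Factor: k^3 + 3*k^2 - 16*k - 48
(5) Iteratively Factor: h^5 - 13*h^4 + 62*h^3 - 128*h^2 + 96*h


(1) = (z - 3)*(z^3 - 5*z^2 - z + 5) = (z - 3)*(z + 1)*(z^2 - 6*z + 5) = (z - 5)*(z - 3)*(z + 1)*(z - 1)
(2) = (q - 5)*(q^2 + 2*q + 1) = (q - 5)*(q + 1)*(q + 1)
(3) = (p + 1)*(p^4 - 6*p^3 + 8*p^2 + 6*p - 9) = (p - 3)*(p + 1)*(p^3 - 3*p^2 - p + 3) = (p - 3)^2*(p + 1)*(p^2 - 1) = (p - 3)^2*(p + 1)^2*(p - 1)
(4) = (k - 4)*(k^2 + 7*k + 12) = (k - 4)*(k + 3)*(k + 4)
(5) = (h - 4)*(h^4 - 9*h^3 + 26*h^2 - 24*h) = (h - 4)*(h - 3)*(h^3 - 6*h^2 + 8*h) = (h - 4)^2*(h - 3)*(h^2 - 2*h) = (h - 4)^2*(h - 3)*(h - 2)*(h)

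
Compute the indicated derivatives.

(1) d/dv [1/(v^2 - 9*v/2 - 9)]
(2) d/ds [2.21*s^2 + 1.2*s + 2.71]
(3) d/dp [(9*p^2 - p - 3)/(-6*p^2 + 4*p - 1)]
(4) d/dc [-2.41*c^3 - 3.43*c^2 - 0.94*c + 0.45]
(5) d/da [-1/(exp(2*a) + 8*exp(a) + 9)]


(1) = 2*(9 - 4*v)/(-2*v^2 + 9*v + 18)^2
(2) = 4.42*s + 1.2
(3) = (30*p^2 - 54*p + 13)/(36*p^4 - 48*p^3 + 28*p^2 - 8*p + 1)
(4) = -7.23*c^2 - 6.86*c - 0.94
(5) = 2*(exp(a) + 4)*exp(a)/(exp(2*a) + 8*exp(a) + 9)^2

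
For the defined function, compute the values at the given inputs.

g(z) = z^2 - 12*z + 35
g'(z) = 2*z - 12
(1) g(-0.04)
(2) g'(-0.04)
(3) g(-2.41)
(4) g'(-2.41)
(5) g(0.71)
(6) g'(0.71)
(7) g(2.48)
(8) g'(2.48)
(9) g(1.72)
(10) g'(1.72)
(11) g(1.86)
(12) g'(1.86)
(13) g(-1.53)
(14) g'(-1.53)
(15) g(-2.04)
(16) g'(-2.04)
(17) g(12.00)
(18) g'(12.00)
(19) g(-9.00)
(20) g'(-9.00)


(1) = 35.48
(2) = -12.08
(3) = 69.73
(4) = -16.82
(5) = 26.98
(6) = -10.58
(7) = 11.39
(8) = -7.04
(9) = 17.32
(10) = -8.56
(11) = 16.14
(12) = -8.28
(13) = 55.70
(14) = -15.06
(15) = 63.64
(16) = -16.08
(17) = 35.00
(18) = 12.00
(19) = 224.00
(20) = -30.00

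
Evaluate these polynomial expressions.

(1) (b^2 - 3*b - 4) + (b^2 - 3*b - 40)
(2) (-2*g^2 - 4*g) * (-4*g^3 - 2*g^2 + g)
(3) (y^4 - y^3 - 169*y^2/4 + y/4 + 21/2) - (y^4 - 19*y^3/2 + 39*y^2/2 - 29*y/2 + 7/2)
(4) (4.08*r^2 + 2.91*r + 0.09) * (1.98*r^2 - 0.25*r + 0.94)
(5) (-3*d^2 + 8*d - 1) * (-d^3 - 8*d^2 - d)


(1) = 2*b^2 - 6*b - 44
(2) = 8*g^5 + 20*g^4 + 6*g^3 - 4*g^2
(3) = 17*y^3/2 - 247*y^2/4 + 59*y/4 + 7
(4) = 8.0784*r^4 + 4.7418*r^3 + 3.2859*r^2 + 2.7129*r + 0.0846
(5) = 3*d^5 + 16*d^4 - 60*d^3 + d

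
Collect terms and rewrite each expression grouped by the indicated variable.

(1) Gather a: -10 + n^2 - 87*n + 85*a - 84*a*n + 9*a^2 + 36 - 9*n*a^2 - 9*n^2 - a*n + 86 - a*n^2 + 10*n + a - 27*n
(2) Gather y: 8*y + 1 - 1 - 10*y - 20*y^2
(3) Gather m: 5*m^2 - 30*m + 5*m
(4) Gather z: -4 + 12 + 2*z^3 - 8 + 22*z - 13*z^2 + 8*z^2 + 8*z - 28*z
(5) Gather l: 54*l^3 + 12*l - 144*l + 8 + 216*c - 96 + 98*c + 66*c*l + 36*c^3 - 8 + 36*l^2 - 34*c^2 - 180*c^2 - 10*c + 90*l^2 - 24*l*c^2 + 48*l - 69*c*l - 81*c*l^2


(1) = a^2*(9 - 9*n) + a*(-n^2 - 85*n + 86) - 8*n^2 - 104*n + 112
(2) = -20*y^2 - 2*y
(3) = 5*m^2 - 25*m
(4) = 2*z^3 - 5*z^2 + 2*z
(5) = 36*c^3 - 214*c^2 + 304*c + 54*l^3 + l^2*(126 - 81*c) + l*(-24*c^2 - 3*c - 84) - 96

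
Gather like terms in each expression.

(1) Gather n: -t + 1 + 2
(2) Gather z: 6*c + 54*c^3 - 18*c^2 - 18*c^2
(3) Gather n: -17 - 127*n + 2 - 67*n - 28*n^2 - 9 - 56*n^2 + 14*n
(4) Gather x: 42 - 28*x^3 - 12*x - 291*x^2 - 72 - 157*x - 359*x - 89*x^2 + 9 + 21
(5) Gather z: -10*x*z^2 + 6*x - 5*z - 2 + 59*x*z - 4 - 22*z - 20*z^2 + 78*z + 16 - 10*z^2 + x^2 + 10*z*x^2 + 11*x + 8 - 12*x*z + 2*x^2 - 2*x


(1) = 3 - t
(2) = 54*c^3 - 36*c^2 + 6*c
(3) = -84*n^2 - 180*n - 24
(4) = -28*x^3 - 380*x^2 - 528*x
(5) = 3*x^2 + 15*x + z^2*(-10*x - 30) + z*(10*x^2 + 47*x + 51) + 18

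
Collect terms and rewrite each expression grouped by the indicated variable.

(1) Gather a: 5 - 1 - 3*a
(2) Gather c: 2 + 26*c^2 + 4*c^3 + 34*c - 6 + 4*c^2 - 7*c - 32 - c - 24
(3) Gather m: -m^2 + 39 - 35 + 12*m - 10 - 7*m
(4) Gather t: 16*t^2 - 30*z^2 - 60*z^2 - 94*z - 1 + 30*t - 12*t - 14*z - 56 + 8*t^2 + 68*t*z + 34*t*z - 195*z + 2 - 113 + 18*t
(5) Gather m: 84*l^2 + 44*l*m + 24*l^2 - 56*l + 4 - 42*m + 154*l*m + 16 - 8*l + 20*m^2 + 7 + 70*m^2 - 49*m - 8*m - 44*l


(1) = 4 - 3*a
(2) = 4*c^3 + 30*c^2 + 26*c - 60
(3) = -m^2 + 5*m - 6
(4) = 24*t^2 + t*(102*z + 36) - 90*z^2 - 303*z - 168
(5) = 108*l^2 - 108*l + 90*m^2 + m*(198*l - 99) + 27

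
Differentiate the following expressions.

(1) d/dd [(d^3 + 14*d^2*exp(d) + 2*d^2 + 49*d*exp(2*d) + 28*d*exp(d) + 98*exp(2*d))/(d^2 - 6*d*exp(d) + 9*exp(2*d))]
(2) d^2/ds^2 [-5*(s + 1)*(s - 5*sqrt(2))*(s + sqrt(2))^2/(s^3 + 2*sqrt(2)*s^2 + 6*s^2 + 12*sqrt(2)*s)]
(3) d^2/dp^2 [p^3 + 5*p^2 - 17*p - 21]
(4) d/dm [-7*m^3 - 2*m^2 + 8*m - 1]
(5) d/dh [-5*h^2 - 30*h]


(1) = (20*d^3*exp(d) + d^3 + 140*d^2*exp(2*d) + 31*d^2*exp(d) + 147*d*exp(2*d) - 40*d*exp(d) - 147*exp(3*d) - 280*exp(2*d))/(d^3 - 9*d^2*exp(d) + 27*d*exp(2*d) - 27*exp(3*d))
(2) = 10*(-25*sqrt(2)*s^6 - 32*s^6 - 306*s^5 - 150*sqrt(2)*s^5 - 636*s^4 - 300*sqrt(2)*s^4 - 232*s^3 + 560*sqrt(2)*s^3 + 1320*sqrt(2)*s^2 + 2160*s^2 + 1440*sqrt(2)*s + 4320*s + 2880*sqrt(2))/(s^3*(s^6 + 6*sqrt(2)*s^5 + 18*s^5 + 132*s^4 + 108*sqrt(2)*s^4 + 648*s^3 + 664*sqrt(2)*s^3 + 1584*sqrt(2)*s^2 + 2592*s^2 + 1728*sqrt(2)*s + 5184*s + 3456*sqrt(2)))
(3) = 6*p + 10
(4) = -21*m^2 - 4*m + 8
(5) = -10*h - 30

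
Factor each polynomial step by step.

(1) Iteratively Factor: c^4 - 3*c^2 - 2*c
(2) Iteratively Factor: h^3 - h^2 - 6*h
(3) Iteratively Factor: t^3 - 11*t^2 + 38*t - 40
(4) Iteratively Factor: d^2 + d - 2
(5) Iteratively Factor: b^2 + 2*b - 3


(1) = (c)*(c^3 - 3*c - 2) = c*(c + 1)*(c^2 - c - 2) = c*(c - 2)*(c + 1)*(c + 1)
(2) = (h + 2)*(h^2 - 3*h) = h*(h + 2)*(h - 3)
(3) = (t - 5)*(t^2 - 6*t + 8) = (t - 5)*(t - 2)*(t - 4)
(4) = (d + 2)*(d - 1)
(5) = (b - 1)*(b + 3)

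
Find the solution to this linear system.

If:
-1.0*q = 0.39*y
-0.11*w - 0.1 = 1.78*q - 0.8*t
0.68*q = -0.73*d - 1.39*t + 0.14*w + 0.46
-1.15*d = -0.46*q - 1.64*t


Then:
d = 1.11842609118936*y + 0.335841814611111
q = -0.39*y
t = 0.893652441992536*y + 0.235498833416328
w = 12.8101995781275*y + 0.803627879391474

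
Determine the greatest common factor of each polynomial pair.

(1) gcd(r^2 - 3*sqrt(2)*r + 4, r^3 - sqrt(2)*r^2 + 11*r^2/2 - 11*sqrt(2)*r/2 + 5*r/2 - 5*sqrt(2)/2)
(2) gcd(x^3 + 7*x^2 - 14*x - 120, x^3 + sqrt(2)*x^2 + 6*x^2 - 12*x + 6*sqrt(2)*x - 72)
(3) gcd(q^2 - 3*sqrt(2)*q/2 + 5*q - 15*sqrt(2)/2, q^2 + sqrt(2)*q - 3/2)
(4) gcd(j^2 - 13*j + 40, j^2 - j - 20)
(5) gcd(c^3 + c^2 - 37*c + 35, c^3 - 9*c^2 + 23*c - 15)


(1) = r - sqrt(2)
(2) = gcd((x - 4)*(x + 5)*(x + 6), (x + 6)*(x - 2*sqrt(2))*(x + 3*sqrt(2))) = x + 6
(3) = gcd((q + 5)*(q - 3*sqrt(2)/2), (q - sqrt(2)/2)*(q + 3*sqrt(2)/2)) = 1
(4) = gcd((j - 8)*(j - 5), (j - 5)*(j + 4)) = j - 5
(5) = gcd((c - 5)*(c - 1)*(c + 7), (c - 5)*(c - 3)*(c - 1)) = c^2 - 6*c + 5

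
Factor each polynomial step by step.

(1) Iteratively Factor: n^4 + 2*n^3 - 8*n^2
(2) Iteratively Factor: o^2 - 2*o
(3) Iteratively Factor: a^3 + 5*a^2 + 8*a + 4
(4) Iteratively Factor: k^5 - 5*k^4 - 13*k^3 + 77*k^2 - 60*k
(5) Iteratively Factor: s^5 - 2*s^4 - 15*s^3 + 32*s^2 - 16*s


(1) = (n)*(n^3 + 2*n^2 - 8*n) = n*(n + 4)*(n^2 - 2*n) = n^2*(n + 4)*(n - 2)
(2) = (o - 2)*(o)
(3) = (a + 1)*(a^2 + 4*a + 4) = (a + 1)*(a + 2)*(a + 2)
(4) = (k - 5)*(k^4 - 13*k^2 + 12*k) = k*(k - 5)*(k^3 - 13*k + 12) = k*(k - 5)*(k + 4)*(k^2 - 4*k + 3) = k*(k - 5)*(k - 1)*(k + 4)*(k - 3)
(5) = (s - 1)*(s^4 - s^3 - 16*s^2 + 16*s) = s*(s - 1)*(s^3 - s^2 - 16*s + 16) = s*(s - 4)*(s - 1)*(s^2 + 3*s - 4) = s*(s - 4)*(s - 1)^2*(s + 4)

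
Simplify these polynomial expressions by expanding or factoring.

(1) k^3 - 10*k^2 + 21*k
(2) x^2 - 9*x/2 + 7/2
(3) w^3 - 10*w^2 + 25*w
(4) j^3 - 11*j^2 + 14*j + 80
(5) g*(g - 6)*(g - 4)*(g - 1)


(1) = k*(k - 7)*(k - 3)
(2) = (x - 7/2)*(x - 1)
(3) = w*(w - 5)^2
(4) = (j - 8)*(j - 5)*(j + 2)
(5) = g^4 - 11*g^3 + 34*g^2 - 24*g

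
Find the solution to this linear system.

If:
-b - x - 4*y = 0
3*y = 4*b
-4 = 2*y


Then:
b = -3/2
x = 19/2
y = -2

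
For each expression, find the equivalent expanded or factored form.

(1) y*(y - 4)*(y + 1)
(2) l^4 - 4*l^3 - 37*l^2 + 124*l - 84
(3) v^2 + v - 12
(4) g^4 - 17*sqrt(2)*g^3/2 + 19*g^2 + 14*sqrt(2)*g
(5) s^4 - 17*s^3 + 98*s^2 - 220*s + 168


(1) = y^3 - 3*y^2 - 4*y
(2) = (l - 7)*(l - 2)*(l - 1)*(l + 6)
(3) = (v - 3)*(v + 4)
(4) = g*(g - 7*sqrt(2))*(g - 2*sqrt(2))*(g + sqrt(2)/2)
(5) = (s - 7)*(s - 6)*(s - 2)^2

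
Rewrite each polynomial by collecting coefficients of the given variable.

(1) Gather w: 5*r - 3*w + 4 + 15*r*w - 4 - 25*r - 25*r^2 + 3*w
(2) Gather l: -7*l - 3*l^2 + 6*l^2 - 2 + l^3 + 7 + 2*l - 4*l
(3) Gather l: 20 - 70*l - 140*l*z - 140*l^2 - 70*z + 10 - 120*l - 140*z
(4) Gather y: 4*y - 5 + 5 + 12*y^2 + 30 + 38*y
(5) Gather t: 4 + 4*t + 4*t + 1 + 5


(1) = -25*r^2 + 15*r*w - 20*r
(2) = l^3 + 3*l^2 - 9*l + 5
(3) = -140*l^2 + l*(-140*z - 190) - 210*z + 30
(4) = 12*y^2 + 42*y + 30
(5) = 8*t + 10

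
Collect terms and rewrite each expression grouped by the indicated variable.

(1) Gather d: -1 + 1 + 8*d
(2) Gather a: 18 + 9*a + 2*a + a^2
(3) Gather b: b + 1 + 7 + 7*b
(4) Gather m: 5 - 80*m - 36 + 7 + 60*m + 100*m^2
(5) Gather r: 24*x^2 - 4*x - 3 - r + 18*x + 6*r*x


(1) = 8*d
(2) = a^2 + 11*a + 18
(3) = 8*b + 8
(4) = 100*m^2 - 20*m - 24
(5) = r*(6*x - 1) + 24*x^2 + 14*x - 3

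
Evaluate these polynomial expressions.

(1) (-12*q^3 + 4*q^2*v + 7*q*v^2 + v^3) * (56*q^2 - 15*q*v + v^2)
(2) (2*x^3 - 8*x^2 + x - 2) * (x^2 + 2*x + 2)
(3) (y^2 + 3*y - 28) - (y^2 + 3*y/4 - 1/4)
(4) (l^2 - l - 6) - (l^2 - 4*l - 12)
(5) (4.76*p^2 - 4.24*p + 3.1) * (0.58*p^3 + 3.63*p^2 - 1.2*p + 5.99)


(1) = -672*q^5 + 404*q^4*v + 320*q^3*v^2 - 45*q^2*v^3 - 8*q*v^4 + v^5
(2) = 2*x^5 - 4*x^4 - 11*x^3 - 16*x^2 - 2*x - 4
(3) = 9*y/4 - 111/4
(4) = 3*l + 6
(5) = 2.7608*p^5 + 14.8196*p^4 - 19.3052*p^3 + 44.8534*p^2 - 29.1176*p + 18.569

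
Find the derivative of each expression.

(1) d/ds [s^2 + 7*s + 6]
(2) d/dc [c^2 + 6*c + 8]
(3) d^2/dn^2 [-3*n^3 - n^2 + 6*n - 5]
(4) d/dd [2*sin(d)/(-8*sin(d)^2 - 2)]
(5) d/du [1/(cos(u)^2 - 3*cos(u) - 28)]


(1) = 2*s + 7
(2) = 2*c + 6
(3) = -18*n - 2
(4) = (4*sin(d)^2 - 1)*cos(d)/(4*sin(d)^2 + 1)^2
(5) = (2*cos(u) - 3)*sin(u)/(sin(u)^2 + 3*cos(u) + 27)^2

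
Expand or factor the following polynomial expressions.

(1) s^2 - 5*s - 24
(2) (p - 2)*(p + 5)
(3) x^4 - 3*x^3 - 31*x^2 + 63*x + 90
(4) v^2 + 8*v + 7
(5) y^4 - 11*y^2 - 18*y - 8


(1) = (s - 8)*(s + 3)
(2) = p^2 + 3*p - 10
(3) = (x - 6)*(x - 3)*(x + 1)*(x + 5)
(4) = (v + 1)*(v + 7)
(5) = (y - 4)*(y + 1)^2*(y + 2)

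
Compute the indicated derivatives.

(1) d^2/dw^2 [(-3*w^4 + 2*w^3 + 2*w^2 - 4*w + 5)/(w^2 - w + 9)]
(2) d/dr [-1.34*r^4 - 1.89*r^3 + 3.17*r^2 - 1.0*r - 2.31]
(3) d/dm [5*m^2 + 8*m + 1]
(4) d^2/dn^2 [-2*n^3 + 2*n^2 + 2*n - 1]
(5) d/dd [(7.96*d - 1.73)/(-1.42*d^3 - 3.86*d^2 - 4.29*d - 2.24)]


(1) = 2*(-3*w^6 + 9*w^5 - 90*w^4 + 198*w^3 - 1551*w^2 + 579*w + 86)/(w^6 - 3*w^5 + 30*w^4 - 55*w^3 + 270*w^2 - 243*w + 729)
(2) = -5.36*r^3 - 5.67*r^2 + 6.34*r - 1.0
(3) = 10*m + 8
(4) = 4 - 12*n
(5) = (22.6064*d^3 + 23.3558*d^2 - 13.3556*d - 25.2521)/(2.0164*d^6 + 10.9624*d^5 + 27.0832*d^4 + 39.4804*d^3 + 35.6969*d^2 + 19.2192*d + 5.0176)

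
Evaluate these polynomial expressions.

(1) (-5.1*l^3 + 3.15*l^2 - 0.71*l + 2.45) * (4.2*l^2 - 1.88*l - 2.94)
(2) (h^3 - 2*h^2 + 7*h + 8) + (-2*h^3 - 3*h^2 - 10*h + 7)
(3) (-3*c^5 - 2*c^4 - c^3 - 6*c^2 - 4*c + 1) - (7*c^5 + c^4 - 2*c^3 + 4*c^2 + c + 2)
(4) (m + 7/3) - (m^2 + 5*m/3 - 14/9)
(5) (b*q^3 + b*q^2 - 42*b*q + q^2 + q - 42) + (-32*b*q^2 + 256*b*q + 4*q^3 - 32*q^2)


(1) = -21.42*l^5 + 22.818*l^4 + 6.09*l^3 + 2.3638*l^2 - 2.5186*l - 7.203
(2) = -h^3 - 5*h^2 - 3*h + 15
(3) = -10*c^5 - 3*c^4 + c^3 - 10*c^2 - 5*c - 1
(4) = -m^2 - 2*m/3 + 35/9
(5) = b*q^3 - 31*b*q^2 + 214*b*q + 4*q^3 - 31*q^2 + q - 42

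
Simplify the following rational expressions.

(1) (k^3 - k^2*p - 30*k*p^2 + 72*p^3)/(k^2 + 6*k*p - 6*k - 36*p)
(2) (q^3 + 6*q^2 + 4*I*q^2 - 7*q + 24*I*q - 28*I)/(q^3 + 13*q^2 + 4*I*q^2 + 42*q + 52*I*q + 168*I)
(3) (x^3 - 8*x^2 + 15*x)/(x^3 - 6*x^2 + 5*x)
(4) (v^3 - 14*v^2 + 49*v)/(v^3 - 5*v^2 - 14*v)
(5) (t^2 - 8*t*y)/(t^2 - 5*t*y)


(1) = (k^2 - 7*k*p + 12*p^2)/(k - 6)
(2) = (q - 1)/(q + 6)
(3) = (x - 3)/(x - 1)
(4) = (v - 7)/(v + 2)
(5) = (-t + 8*y)/(-t + 5*y)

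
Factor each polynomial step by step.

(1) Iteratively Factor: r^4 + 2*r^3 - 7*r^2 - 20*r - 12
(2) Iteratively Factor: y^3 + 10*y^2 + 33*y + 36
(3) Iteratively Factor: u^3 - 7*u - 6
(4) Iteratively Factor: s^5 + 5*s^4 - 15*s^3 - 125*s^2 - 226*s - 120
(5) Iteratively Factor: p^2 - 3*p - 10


(1) = (r + 2)*(r^3 - 7*r - 6) = (r - 3)*(r + 2)*(r^2 + 3*r + 2) = (r - 3)*(r + 1)*(r + 2)*(r + 2)
(2) = (y + 3)*(y^2 + 7*y + 12) = (y + 3)*(y + 4)*(y + 3)
(3) = (u + 2)*(u^2 - 2*u - 3) = (u + 1)*(u + 2)*(u - 3)
(4) = (s + 2)*(s^4 + 3*s^3 - 21*s^2 - 83*s - 60) = (s - 5)*(s + 2)*(s^3 + 8*s^2 + 19*s + 12) = (s - 5)*(s + 2)*(s + 4)*(s^2 + 4*s + 3) = (s - 5)*(s + 2)*(s + 3)*(s + 4)*(s + 1)
(5) = (p + 2)*(p - 5)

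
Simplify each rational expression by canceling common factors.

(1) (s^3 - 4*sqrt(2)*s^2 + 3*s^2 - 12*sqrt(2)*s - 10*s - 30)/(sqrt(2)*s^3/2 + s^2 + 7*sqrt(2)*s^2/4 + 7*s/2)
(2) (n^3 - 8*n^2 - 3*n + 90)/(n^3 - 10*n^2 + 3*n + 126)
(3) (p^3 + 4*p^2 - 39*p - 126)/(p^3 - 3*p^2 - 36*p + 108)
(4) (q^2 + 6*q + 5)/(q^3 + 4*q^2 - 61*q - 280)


(1) = (4*s^2 + s*(12 - 20*sqrt(2)) - 60*sqrt(2))/(2*sqrt(2)*s^2 + 7*sqrt(2)*s)
(2) = (n - 5)/(n - 7)
(3) = (p^2 + 10*p + 21)/(p^2 + 3*p - 18)
(4) = (q + 1)/(q^2 - q - 56)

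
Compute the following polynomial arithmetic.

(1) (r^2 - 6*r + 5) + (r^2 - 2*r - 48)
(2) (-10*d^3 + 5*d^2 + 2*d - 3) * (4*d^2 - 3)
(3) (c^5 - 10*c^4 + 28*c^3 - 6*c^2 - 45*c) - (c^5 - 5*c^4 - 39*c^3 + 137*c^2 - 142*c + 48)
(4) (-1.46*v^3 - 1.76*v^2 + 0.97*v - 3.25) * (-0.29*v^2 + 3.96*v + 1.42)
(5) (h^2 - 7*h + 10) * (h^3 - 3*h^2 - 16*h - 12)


(1) = 2*r^2 - 8*r - 43
(2) = -40*d^5 + 20*d^4 + 38*d^3 - 27*d^2 - 6*d + 9
(3) = -5*c^4 + 67*c^3 - 143*c^2 + 97*c - 48
(4) = 0.4234*v^5 - 5.2712*v^4 - 9.3241*v^3 + 2.2845*v^2 - 11.4926*v - 4.615
(5) = h^5 - 10*h^4 + 15*h^3 + 70*h^2 - 76*h - 120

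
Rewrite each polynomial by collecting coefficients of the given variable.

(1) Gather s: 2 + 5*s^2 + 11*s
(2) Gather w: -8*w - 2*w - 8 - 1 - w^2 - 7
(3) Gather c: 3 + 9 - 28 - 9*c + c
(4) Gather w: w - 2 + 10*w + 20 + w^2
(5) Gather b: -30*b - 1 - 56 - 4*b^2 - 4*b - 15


(1) = 5*s^2 + 11*s + 2
(2) = -w^2 - 10*w - 16
(3) = -8*c - 16
(4) = w^2 + 11*w + 18
(5) = -4*b^2 - 34*b - 72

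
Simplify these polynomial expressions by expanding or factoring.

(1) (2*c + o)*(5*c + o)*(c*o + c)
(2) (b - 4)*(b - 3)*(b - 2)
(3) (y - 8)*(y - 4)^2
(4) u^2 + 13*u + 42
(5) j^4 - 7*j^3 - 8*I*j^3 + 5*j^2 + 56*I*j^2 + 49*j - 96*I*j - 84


(1) = 10*c^3*o + 10*c^3 + 7*c^2*o^2 + 7*c^2*o + c*o^3 + c*o^2
(2) = b^3 - 9*b^2 + 26*b - 24
(3) = y^3 - 16*y^2 + 80*y - 128
(4) = (u + 6)*(u + 7)
(5) = (j - 4)*(j - 3)*(j - 7*I)*(j - I)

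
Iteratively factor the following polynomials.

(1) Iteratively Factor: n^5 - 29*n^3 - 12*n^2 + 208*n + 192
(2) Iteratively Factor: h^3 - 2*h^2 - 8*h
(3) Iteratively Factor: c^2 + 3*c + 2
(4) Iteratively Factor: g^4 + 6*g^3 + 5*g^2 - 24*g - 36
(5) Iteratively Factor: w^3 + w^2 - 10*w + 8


(1) = (n + 1)*(n^4 - n^3 - 28*n^2 + 16*n + 192) = (n - 4)*(n + 1)*(n^3 + 3*n^2 - 16*n - 48) = (n - 4)*(n + 1)*(n + 3)*(n^2 - 16) = (n - 4)^2*(n + 1)*(n + 3)*(n + 4)
(2) = (h + 2)*(h^2 - 4*h) = (h - 4)*(h + 2)*(h)
(3) = (c + 2)*(c + 1)
(4) = (g + 3)*(g^3 + 3*g^2 - 4*g - 12) = (g - 2)*(g + 3)*(g^2 + 5*g + 6) = (g - 2)*(g + 2)*(g + 3)*(g + 3)
(5) = (w - 1)*(w^2 + 2*w - 8) = (w - 2)*(w - 1)*(w + 4)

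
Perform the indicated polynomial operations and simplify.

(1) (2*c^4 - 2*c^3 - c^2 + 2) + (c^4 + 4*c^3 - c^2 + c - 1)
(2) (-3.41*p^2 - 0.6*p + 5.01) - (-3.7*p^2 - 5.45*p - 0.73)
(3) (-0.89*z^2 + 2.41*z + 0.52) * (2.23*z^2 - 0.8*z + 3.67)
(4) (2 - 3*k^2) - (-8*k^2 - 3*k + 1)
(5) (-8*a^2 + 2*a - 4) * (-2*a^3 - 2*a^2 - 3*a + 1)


(1) = 3*c^4 + 2*c^3 - 2*c^2 + c + 1
(2) = 0.29*p^2 + 4.85*p + 5.74
(3) = -1.9847*z^4 + 6.0863*z^3 - 4.0347*z^2 + 8.4287*z + 1.9084
(4) = 5*k^2 + 3*k + 1
(5) = 16*a^5 + 12*a^4 + 28*a^3 - 6*a^2 + 14*a - 4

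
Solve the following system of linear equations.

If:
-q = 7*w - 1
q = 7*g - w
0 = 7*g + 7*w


Then:
g = 1
q = 8
w = -1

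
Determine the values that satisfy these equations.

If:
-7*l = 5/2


Then:
l = -5/14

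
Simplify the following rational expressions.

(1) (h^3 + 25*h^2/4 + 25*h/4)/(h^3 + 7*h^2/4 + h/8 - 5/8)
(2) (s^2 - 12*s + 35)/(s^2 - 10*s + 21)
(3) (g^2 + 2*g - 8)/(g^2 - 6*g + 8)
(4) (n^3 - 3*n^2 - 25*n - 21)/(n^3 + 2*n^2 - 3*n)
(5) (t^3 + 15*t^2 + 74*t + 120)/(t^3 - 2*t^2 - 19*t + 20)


(1) = (2*h^2 + 10*h)/(2*h^2 + h - 1)
(2) = (s - 5)/(s - 3)
(3) = (g + 4)/(g - 4)
(4) = (n^2 - 6*n - 7)/(n^2 - n)
(5) = (t^2 + 11*t + 30)/(t^2 - 6*t + 5)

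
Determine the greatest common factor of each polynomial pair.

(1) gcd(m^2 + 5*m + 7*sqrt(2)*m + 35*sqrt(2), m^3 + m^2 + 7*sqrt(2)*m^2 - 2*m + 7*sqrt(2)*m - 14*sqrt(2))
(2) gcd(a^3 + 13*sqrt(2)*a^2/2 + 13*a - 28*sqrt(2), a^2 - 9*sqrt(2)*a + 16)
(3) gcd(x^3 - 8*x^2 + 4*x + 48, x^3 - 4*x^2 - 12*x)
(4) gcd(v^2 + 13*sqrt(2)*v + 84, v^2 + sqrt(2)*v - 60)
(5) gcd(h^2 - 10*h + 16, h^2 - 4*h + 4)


(1) = gcd((m + 5)*(m + 7*sqrt(2)), (m - 1)*(m + 2)*(m + 7*sqrt(2))) = m + 7*sqrt(2)
(2) = a - sqrt(2)
(3) = gcd((x - 6)*(x - 4)*(x + 2), x*(x - 6)*(x + 2)) = x^2 - 4*x - 12
(4) = gcd((v + 6*sqrt(2))*(v + 7*sqrt(2)), (v - 5*sqrt(2))*(v + 6*sqrt(2))) = v + 6*sqrt(2)
(5) = gcd((h - 8)*(h - 2), (h - 2)^2) = h - 2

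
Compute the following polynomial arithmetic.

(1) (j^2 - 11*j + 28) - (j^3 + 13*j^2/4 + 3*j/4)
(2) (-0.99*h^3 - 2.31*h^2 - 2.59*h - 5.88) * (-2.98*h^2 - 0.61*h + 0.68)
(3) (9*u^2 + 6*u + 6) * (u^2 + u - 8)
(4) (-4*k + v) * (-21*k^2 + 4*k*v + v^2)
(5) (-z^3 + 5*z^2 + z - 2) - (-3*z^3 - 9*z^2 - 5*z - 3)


(1) = -j^3 - 9*j^2/4 - 47*j/4 + 28
(2) = 2.9502*h^5 + 7.4877*h^4 + 8.4541*h^3 + 17.5315*h^2 + 1.8256*h - 3.9984
(3) = 9*u^4 + 15*u^3 - 60*u^2 - 42*u - 48
(4) = 84*k^3 - 37*k^2*v + v^3
(5) = 2*z^3 + 14*z^2 + 6*z + 1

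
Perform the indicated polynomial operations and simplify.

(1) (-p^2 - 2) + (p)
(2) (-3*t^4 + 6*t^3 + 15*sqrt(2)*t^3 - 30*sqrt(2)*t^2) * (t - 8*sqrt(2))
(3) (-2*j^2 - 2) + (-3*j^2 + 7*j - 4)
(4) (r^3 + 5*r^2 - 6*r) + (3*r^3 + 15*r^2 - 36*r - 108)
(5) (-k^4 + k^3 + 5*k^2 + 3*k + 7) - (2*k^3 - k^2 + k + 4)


(1) = -p^2 + p - 2
(2) = -3*t^5 + 6*t^4 + 39*sqrt(2)*t^4 - 240*t^3 - 78*sqrt(2)*t^3 + 480*t^2
(3) = -5*j^2 + 7*j - 6
(4) = 4*r^3 + 20*r^2 - 42*r - 108
(5) = -k^4 - k^3 + 6*k^2 + 2*k + 3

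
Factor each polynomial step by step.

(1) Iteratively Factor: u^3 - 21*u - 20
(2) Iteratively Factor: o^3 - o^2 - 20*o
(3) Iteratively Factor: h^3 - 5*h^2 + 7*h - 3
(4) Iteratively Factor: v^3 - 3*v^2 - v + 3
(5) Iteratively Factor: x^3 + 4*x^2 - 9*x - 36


(1) = (u + 1)*(u^2 - u - 20) = (u + 1)*(u + 4)*(u - 5)
(2) = (o + 4)*(o^2 - 5*o) = o*(o + 4)*(o - 5)
(3) = (h - 3)*(h^2 - 2*h + 1) = (h - 3)*(h - 1)*(h - 1)
(4) = (v - 3)*(v^2 - 1) = (v - 3)*(v + 1)*(v - 1)
(5) = (x + 3)*(x^2 + x - 12) = (x - 3)*(x + 3)*(x + 4)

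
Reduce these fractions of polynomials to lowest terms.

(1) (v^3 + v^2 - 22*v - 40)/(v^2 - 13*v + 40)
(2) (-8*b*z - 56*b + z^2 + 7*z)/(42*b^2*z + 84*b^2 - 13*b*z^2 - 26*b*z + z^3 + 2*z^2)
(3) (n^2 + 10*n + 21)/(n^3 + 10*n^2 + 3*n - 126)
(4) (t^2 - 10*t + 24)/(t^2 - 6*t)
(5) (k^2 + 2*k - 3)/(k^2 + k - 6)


(1) = (v^2 + 6*v + 8)/(v - 8)
(2) = (-8*b*z - 56*b + z^2 + 7*z)/(42*b^2*z + 84*b^2 - 13*b*z^2 - 26*b*z + z^3 + 2*z^2)
(3) = (n + 3)/(n^2 + 3*n - 18)
(4) = (t - 4)/t
(5) = (k - 1)/(k - 2)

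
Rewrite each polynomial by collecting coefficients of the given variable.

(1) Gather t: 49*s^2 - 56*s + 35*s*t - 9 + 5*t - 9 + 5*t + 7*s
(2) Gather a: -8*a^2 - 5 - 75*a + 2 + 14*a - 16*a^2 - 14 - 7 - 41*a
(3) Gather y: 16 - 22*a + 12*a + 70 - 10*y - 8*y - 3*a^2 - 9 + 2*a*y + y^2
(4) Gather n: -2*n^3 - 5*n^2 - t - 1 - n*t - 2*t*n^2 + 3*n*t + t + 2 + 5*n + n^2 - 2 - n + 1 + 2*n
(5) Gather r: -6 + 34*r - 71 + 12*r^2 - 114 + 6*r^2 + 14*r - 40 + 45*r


(1) = 49*s^2 - 49*s + t*(35*s + 10) - 18
(2) = -24*a^2 - 102*a - 24
(3) = -3*a^2 - 10*a + y^2 + y*(2*a - 18) + 77
(4) = -2*n^3 + n^2*(-2*t - 4) + n*(2*t + 6)
(5) = 18*r^2 + 93*r - 231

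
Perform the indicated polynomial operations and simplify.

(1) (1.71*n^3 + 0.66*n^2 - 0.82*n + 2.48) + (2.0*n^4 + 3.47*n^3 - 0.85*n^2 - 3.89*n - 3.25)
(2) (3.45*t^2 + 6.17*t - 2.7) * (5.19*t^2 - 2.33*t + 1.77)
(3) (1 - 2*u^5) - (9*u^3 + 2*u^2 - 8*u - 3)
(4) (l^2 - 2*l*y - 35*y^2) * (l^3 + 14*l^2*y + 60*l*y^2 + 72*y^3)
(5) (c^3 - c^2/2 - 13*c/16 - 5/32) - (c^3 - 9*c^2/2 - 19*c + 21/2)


(1) = 2.0*n^4 + 5.18*n^3 - 0.19*n^2 - 4.71*n - 0.77
(2) = 17.9055*t^4 + 23.9838*t^3 - 22.2826*t^2 + 17.2119*t - 4.779
(3) = -2*u^5 - 9*u^3 - 2*u^2 + 8*u + 4
(4) = l^5 + 12*l^4*y - 3*l^3*y^2 - 538*l^2*y^3 - 2244*l*y^4 - 2520*y^5
(5) = 4*c^2 + 291*c/16 - 341/32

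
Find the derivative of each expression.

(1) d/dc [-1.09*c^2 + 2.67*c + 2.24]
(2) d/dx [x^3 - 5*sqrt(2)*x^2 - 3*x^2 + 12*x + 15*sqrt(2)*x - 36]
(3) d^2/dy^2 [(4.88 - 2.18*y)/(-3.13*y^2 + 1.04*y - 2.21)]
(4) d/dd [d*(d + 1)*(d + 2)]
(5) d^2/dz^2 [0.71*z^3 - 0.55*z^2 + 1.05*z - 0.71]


(1) = 2.67 - 2.18*c
(2) = 3*x^2 - 10*sqrt(2)*x - 6*x + 12 + 15*sqrt(2)
(3) = ((35.0832 - 40.9404*y)*(3.13*y^2 - 1.04*y + 2.21) + (2.18*y - 4.88)*(6.26*y - 1.04)*(12.52*y - 2.08))/(3.13*y^2 - 1.04*y + 2.21)^3
(4) = 3*d^2 + 6*d + 2
(5) = 4.26*z - 1.1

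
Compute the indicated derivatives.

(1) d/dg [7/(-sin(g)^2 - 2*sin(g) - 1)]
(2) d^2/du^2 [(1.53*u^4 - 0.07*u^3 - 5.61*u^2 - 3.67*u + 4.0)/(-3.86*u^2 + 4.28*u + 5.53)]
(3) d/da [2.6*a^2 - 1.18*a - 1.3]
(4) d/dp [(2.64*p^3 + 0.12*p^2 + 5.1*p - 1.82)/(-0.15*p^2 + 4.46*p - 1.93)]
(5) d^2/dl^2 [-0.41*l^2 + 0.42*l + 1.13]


(1) = 14*cos(g)/(sin(g) + 1)^3
(2) = (-45.592776*u^6 + 151.660944*u^5 + 27.791532*u^4 - 279.123004*u^3 - 190.615368*u^2 + 879.377694*u - 147.921958)/(57.512456*u^6 - 191.310864*u^5 - 35.057292*u^4 + 469.757392*u^3 + 50.224566*u^2 - 392.658756*u - 169.112377)
(3) = 5.2*a - 1.18
(4) = (-0.396*p^4 + 23.5488*p^3 - 13.9854*p^2 - 1.0092*p - 1.7258)/(0.0225*p^4 - 1.338*p^3 + 20.4706*p^2 - 17.2156*p + 3.7249)
(5) = -0.820000000000000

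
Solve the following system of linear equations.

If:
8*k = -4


Then:
k = -1/2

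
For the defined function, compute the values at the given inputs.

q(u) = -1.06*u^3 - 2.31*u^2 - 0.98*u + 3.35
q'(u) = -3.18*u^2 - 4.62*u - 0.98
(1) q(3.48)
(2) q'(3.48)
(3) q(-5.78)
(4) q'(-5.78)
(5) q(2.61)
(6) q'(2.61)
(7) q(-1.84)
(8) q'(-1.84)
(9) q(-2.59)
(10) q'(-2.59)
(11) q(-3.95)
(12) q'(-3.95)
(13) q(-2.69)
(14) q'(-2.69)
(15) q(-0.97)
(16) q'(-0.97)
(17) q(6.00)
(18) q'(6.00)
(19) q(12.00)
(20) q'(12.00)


(1) = -72.71
(2) = -55.57
(3) = 136.53
(4) = -80.52
(5) = -33.79
(6) = -34.70
(7) = 3.94
(8) = -3.25
(9) = 8.81
(10) = -10.35
(11) = 36.51
(12) = -32.35
(13) = 9.90
(14) = -11.56
(15) = 3.09
(16) = 0.51
(17) = -314.65
(18) = -143.18
(19) = -2172.73
(20) = -514.34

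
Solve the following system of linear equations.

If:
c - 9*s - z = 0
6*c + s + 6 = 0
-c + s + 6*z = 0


Then:
c = -318/323
s = -30/323
z = -48/323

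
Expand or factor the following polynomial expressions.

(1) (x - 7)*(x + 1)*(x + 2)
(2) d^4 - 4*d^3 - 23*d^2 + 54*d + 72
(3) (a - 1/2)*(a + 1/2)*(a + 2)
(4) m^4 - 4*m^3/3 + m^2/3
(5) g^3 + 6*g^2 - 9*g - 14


(1) = x^3 - 4*x^2 - 19*x - 14
(2) = (d - 6)*(d - 3)*(d + 1)*(d + 4)
(3) = a^3 + 2*a^2 - a/4 - 1/2
(4) = m^2*(m - 1)*(m - 1/3)
(5) = (g - 2)*(g + 1)*(g + 7)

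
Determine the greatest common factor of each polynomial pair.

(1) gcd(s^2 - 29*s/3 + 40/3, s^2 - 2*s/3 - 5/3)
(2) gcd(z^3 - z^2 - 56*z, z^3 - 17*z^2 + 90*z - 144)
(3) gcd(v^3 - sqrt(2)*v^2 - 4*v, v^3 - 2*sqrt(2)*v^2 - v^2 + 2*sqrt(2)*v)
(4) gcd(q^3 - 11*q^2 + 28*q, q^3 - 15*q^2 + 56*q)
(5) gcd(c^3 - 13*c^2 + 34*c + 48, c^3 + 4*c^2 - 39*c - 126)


(1) = gcd((s - 8)*(s - 5/3), (s - 5/3)*(s + 1)) = s - 5/3
(2) = z - 8
(3) = v^2 - 2*sqrt(2)*v
(4) = q^2 - 7*q
(5) = gcd((c - 8)*(c - 6)*(c + 1), (c - 6)*(c + 3)*(c + 7)) = c - 6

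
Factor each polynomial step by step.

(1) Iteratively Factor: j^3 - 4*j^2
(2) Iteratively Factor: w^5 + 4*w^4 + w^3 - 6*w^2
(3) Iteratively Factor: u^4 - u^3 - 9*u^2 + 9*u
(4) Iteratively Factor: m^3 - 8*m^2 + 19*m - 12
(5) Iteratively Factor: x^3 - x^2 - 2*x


(1) = (j)*(j^2 - 4*j) = j^2*(j - 4)
(2) = (w)*(w^4 + 4*w^3 + w^2 - 6*w) = w*(w + 2)*(w^3 + 2*w^2 - 3*w) = w*(w + 2)*(w + 3)*(w^2 - w) = w^2*(w + 2)*(w + 3)*(w - 1)
(3) = (u - 3)*(u^3 + 2*u^2 - 3*u) = u*(u - 3)*(u^2 + 2*u - 3) = u*(u - 3)*(u + 3)*(u - 1)
(4) = (m - 1)*(m^2 - 7*m + 12) = (m - 3)*(m - 1)*(m - 4)
(5) = (x)*(x^2 - x - 2) = x*(x - 2)*(x + 1)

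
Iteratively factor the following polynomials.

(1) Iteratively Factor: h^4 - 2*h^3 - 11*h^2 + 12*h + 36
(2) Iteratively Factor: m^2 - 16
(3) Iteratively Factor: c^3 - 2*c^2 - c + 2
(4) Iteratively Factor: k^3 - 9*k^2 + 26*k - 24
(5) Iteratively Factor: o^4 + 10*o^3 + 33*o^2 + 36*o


(1) = (h - 3)*(h^3 + h^2 - 8*h - 12) = (h - 3)*(h + 2)*(h^2 - h - 6) = (h - 3)^2*(h + 2)*(h + 2)
(2) = (m + 4)*(m - 4)
(3) = (c + 1)*(c^2 - 3*c + 2) = (c - 2)*(c + 1)*(c - 1)
(4) = (k - 2)*(k^2 - 7*k + 12) = (k - 4)*(k - 2)*(k - 3)
(5) = (o + 3)*(o^3 + 7*o^2 + 12*o) = (o + 3)*(o + 4)*(o^2 + 3*o) = o*(o + 3)*(o + 4)*(o + 3)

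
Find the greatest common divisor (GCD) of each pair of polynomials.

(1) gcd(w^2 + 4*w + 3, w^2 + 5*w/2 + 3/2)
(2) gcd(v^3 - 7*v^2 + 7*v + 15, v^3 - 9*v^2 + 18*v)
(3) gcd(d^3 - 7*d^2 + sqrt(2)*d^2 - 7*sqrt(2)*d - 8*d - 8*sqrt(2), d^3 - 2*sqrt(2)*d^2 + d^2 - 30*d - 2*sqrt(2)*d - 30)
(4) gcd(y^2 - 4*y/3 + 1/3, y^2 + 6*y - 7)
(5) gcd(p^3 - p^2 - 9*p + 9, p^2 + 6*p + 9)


(1) = gcd((w + 1)*(w + 3), (w + 1)*(w + 3/2)) = w + 1
(2) = v - 3
(3) = d + 1
(4) = y - 1
(5) = p + 3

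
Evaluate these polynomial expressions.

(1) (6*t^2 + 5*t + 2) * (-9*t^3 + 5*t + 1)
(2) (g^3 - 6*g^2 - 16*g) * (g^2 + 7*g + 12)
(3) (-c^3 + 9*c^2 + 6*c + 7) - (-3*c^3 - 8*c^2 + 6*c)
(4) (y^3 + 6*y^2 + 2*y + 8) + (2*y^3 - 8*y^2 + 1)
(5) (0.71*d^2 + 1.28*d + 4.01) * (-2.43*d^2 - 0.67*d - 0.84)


(1) = -54*t^5 - 45*t^4 + 12*t^3 + 31*t^2 + 15*t + 2
(2) = g^5 + g^4 - 46*g^3 - 184*g^2 - 192*g
(3) = 2*c^3 + 17*c^2 + 7
(4) = 3*y^3 - 2*y^2 + 2*y + 9
(5) = -1.7253*d^4 - 3.5861*d^3 - 11.1983*d^2 - 3.7619*d - 3.3684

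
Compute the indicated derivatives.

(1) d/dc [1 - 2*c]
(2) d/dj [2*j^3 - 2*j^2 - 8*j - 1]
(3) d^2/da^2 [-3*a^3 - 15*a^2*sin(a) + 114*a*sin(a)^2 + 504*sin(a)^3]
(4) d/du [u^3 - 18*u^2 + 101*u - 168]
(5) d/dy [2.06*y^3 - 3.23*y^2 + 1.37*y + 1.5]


(1) = -2
(2) = 6*j^2 - 4*j - 8
(3) = 15*a^2*sin(a) - 60*a*cos(a) + 228*a*cos(2*a) - 18*a - 408*sin(a) + 228*sin(2*a) + 1134*sin(3*a)
(4) = 3*u^2 - 36*u + 101
(5) = 6.18*y^2 - 6.46*y + 1.37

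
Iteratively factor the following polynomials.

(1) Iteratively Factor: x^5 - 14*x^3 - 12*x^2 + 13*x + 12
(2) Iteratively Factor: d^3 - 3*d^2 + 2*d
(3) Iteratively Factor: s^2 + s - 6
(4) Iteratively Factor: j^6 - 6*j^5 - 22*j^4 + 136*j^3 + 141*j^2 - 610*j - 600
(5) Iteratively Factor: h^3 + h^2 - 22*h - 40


(1) = (x - 4)*(x^4 + 4*x^3 + 2*x^2 - 4*x - 3) = (x - 4)*(x - 1)*(x^3 + 5*x^2 + 7*x + 3) = (x - 4)*(x - 1)*(x + 1)*(x^2 + 4*x + 3) = (x - 4)*(x - 1)*(x + 1)^2*(x + 3)
(2) = (d - 1)*(d^2 - 2*d) = (d - 2)*(d - 1)*(d)
(3) = (s + 3)*(s - 2)
(4) = (j + 4)*(j^5 - 10*j^4 + 18*j^3 + 64*j^2 - 115*j - 150) = (j + 2)*(j + 4)*(j^4 - 12*j^3 + 42*j^2 - 20*j - 75) = (j + 1)*(j + 2)*(j + 4)*(j^3 - 13*j^2 + 55*j - 75) = (j - 5)*(j + 1)*(j + 2)*(j + 4)*(j^2 - 8*j + 15) = (j - 5)^2*(j + 1)*(j + 2)*(j + 4)*(j - 3)
(5) = (h - 5)*(h^2 + 6*h + 8) = (h - 5)*(h + 4)*(h + 2)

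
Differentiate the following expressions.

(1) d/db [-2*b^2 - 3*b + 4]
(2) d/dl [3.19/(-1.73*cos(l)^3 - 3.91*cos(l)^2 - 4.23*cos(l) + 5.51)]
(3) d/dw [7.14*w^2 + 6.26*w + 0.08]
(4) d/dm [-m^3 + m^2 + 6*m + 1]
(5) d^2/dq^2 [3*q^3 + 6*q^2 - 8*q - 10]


(1) = -4*b - 3
(2) = (16.5561*sin(l)^2 - 24.9458*cos(l) - 30.0498)*sin(l)/(1.73*cos(l)^3 + 3.91*cos(l)^2 + 4.23*cos(l) - 5.51)^2
(3) = 14.28*w + 6.26
(4) = -3*m^2 + 2*m + 6
(5) = 18*q + 12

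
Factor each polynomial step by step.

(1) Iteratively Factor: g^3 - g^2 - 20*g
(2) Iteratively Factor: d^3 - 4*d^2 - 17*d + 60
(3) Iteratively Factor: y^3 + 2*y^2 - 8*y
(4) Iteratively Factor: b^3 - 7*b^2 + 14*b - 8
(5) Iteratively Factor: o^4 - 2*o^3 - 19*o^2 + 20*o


(1) = (g - 5)*(g^2 + 4*g) = (g - 5)*(g + 4)*(g)
(2) = (d - 5)*(d^2 + d - 12) = (d - 5)*(d + 4)*(d - 3)
(3) = (y + 4)*(y^2 - 2*y) = (y - 2)*(y + 4)*(y)
(4) = (b - 2)*(b^2 - 5*b + 4) = (b - 4)*(b - 2)*(b - 1)
(5) = (o - 1)*(o^3 - o^2 - 20*o) = (o - 1)*(o + 4)*(o^2 - 5*o) = o*(o - 1)*(o + 4)*(o - 5)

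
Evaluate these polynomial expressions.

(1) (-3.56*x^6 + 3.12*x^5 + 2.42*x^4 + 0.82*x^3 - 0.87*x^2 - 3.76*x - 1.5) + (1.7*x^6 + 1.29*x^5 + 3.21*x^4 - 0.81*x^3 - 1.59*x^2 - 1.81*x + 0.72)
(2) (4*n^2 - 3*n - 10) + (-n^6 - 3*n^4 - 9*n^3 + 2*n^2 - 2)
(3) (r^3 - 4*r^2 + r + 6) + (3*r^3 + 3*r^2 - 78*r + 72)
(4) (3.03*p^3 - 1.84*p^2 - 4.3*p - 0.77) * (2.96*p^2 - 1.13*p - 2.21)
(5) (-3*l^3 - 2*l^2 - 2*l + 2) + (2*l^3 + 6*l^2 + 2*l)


(1) = -1.86*x^6 + 4.41*x^5 + 5.63*x^4 + 0.01*x^3 - 2.46*x^2 - 5.57*x - 0.78
(2) = -n^6 - 3*n^4 - 9*n^3 + 6*n^2 - 3*n - 12
(3) = 4*r^3 - r^2 - 77*r + 78
(4) = 8.9688*p^5 - 8.8703*p^4 - 17.3451*p^3 + 6.6462*p^2 + 10.3731*p + 1.7017
(5) = -l^3 + 4*l^2 + 2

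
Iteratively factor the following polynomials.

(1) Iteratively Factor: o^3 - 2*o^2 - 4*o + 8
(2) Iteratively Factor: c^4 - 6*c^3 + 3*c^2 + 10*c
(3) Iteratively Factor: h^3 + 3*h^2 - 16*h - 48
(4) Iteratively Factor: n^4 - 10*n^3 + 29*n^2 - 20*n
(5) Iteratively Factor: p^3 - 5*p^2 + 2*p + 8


(1) = (o + 2)*(o^2 - 4*o + 4) = (o - 2)*(o + 2)*(o - 2)
(2) = (c)*(c^3 - 6*c^2 + 3*c + 10) = c*(c - 5)*(c^2 - c - 2) = c*(c - 5)*(c + 1)*(c - 2)
(3) = (h + 3)*(h^2 - 16) = (h + 3)*(h + 4)*(h - 4)
(4) = (n - 5)*(n^3 - 5*n^2 + 4*n) = (n - 5)*(n - 4)*(n^2 - n) = n*(n - 5)*(n - 4)*(n - 1)
(5) = (p + 1)*(p^2 - 6*p + 8) = (p - 2)*(p + 1)*(p - 4)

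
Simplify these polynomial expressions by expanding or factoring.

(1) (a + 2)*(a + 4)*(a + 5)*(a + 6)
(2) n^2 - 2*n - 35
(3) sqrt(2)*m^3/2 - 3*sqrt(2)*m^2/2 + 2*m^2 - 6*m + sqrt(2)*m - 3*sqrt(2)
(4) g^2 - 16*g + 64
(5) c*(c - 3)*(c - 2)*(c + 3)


(1) = a^4 + 17*a^3 + 104*a^2 + 268*a + 240
(2) = (n - 7)*(n + 5)
(3) = (m - 3)*(m + sqrt(2))*(sqrt(2)*m/2 + 1)
(4) = (g - 8)^2
(5) = c^4 - 2*c^3 - 9*c^2 + 18*c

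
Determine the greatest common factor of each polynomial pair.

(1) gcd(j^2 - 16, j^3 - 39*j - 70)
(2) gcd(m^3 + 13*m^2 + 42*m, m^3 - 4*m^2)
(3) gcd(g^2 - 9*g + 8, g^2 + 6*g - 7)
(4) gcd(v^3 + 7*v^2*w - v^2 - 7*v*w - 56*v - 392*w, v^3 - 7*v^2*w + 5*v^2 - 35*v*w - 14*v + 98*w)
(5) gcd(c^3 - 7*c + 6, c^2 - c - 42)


(1) = gcd((j - 4)*(j + 4), (j - 7)*(j + 2)*(j + 5)) = 1
(2) = m
(3) = gcd((g - 8)*(g - 1), (g - 1)*(g + 7)) = g - 1
(4) = gcd((v - 8)*(v + 7)*(v + 7*w), (v - 2)*(v + 7)*(v - 7*w)) = v + 7
(5) = gcd((c - 2)*(c - 1)*(c + 3), (c - 7)*(c + 6)) = 1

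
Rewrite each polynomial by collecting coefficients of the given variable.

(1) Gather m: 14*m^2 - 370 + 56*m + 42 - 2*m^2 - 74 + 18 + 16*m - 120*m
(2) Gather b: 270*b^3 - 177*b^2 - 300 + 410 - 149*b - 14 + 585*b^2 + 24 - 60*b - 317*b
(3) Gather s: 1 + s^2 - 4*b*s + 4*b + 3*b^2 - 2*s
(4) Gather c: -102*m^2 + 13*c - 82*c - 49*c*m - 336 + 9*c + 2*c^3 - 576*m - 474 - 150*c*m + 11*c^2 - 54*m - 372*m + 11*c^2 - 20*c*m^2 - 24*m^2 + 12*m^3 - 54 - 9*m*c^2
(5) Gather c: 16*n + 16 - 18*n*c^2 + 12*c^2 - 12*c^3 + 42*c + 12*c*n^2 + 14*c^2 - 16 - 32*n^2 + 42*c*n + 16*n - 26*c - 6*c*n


(1) = 12*m^2 - 48*m - 384
(2) = 270*b^3 + 408*b^2 - 526*b + 120
(3) = 3*b^2 + 4*b + s^2 + s*(-4*b - 2) + 1
(4) = 2*c^3 + c^2*(22 - 9*m) + c*(-20*m^2 - 199*m - 60) + 12*m^3 - 126*m^2 - 1002*m - 864
(5) = -12*c^3 + c^2*(26 - 18*n) + c*(12*n^2 + 36*n + 16) - 32*n^2 + 32*n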